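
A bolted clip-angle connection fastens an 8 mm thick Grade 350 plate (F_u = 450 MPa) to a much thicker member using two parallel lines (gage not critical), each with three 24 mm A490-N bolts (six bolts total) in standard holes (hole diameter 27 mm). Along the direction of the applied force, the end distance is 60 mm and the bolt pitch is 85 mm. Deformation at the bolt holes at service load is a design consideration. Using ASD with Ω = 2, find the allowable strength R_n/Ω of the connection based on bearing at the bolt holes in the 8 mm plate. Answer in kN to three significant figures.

616 kN

Per bolt r_n = 1.2 l_c t F_u ≤ 2.4 d t F_u; upper limit = 2.4 × 24 × 8 × 450 / 1000 = 207.4 kN.
Edge bolt: l_c = 60 − 27/2 = 46.5 mm → 1.2 × 46.5 × 8 × 450 / 1000 = 200.9 → r_n = 200.9 kN.
Interior bolts: l_c = 85 − 27 = 58 mm → 1.2 × 58 × 8 × 450 / 1000 = 250.6 → r_n = 207.4 kN.
R_n = 2 × 200.9 + 4 × 207.4 = 1231 kN.
Allowable strength R_n/Ω = 1231 / 2 = 616 kN.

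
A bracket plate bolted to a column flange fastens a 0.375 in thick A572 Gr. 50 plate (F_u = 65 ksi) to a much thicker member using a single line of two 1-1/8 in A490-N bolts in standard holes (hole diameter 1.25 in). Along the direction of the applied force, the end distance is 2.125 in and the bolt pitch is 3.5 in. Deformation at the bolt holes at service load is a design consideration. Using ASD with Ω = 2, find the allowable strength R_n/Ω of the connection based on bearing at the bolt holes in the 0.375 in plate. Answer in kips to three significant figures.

Per bolt r_n = 1.2 l_c t F_u ≤ 2.4 d t F_u; upper limit = 2.4 × 1.125 × 0.375 × 65 = 65.81 kips.
Edge bolt: l_c = 2.125 − 1.25/2 = 1.5 in → 1.2 × 1.5 × 0.375 × 65 = 43.87 → r_n = 43.87 kips.
Interior bolts: l_c = 3.5 − 1.25 = 2.25 in → 1.2 × 2.25 × 0.375 × 65 = 65.81 → r_n = 65.81 kips.
R_n = 1 × 43.87 + 1 × 65.81 = 109.7 kips.
Allowable strength R_n/Ω = 109.7 / 2 = 54.8 kips.

54.8 kips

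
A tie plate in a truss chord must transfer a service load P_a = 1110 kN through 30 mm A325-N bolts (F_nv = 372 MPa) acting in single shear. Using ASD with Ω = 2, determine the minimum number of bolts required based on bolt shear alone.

9 bolts

A_b = π·30²/4 = 706.9 mm².
Per-bolt allowable strength R_n/Ω = 372 × 706.9 × 1 / 1000 / 2 = 131.5 kN.
n ≥ 1110 / 131.5 = 8.443 → use 9 bolts.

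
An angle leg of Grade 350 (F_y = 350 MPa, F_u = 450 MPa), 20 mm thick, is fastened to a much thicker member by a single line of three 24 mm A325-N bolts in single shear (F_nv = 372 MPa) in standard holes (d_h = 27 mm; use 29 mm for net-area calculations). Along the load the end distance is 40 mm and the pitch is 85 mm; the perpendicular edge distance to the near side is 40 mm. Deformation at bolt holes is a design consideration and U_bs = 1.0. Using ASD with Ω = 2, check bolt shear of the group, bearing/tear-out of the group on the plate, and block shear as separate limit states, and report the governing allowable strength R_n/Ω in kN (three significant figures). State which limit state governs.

Bolt shear: A_b = π·24²/4 = 452.4 mm²; R_n = 372 × 452.4 × 3 × 1 / 1000 = 504.9 kN → 504.9 / 2 = 252 kN.
Bearing: edge l_c = 26.5, r_n = 286.2 kN; interior l_c = 58, r_n = 518.4 kN; R_n = 286.2 + 2·518.4 = 1323 kN → 662 kN.
Block shear: A_gv = 4200, A_nv = 2750, A_nt = 510 mm²; R_n = min(0.6F_uA_nv, 0.6F_yA_gv) + U_bs·F_u·A_nt = 972 kN → 486 kN.
Bolt shear governs: 252 kN.

252 kN (bolt shear governs)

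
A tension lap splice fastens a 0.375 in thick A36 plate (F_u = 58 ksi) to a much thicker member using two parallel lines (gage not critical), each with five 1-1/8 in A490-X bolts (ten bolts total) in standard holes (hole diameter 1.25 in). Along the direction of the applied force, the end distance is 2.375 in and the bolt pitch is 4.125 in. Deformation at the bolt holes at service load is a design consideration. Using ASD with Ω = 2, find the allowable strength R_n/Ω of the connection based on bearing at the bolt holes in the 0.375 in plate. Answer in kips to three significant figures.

281 kips

Per bolt r_n = 1.2 l_c t F_u ≤ 2.4 d t F_u; upper limit = 2.4 × 1.125 × 0.375 × 58 = 58.72 kips.
Edge bolt: l_c = 2.375 − 1.25/2 = 1.75 in → 1.2 × 1.75 × 0.375 × 58 = 45.68 → r_n = 45.68 kips.
Interior bolts: l_c = 4.125 − 1.25 = 2.875 in → 1.2 × 2.875 × 0.375 × 58 = 75.04 → r_n = 58.72 kips.
R_n = 2 × 45.68 + 8 × 58.72 = 561.1 kips.
Allowable strength R_n/Ω = 561.1 / 2 = 281 kips.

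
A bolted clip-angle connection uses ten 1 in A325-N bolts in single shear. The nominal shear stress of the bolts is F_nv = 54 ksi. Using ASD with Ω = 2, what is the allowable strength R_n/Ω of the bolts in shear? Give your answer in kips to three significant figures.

A_b = π × 1² / 4 = 0.7854 in².
R_n = F_nv · A_b · n · n_s = 54 × 0.7854 × 10 × 1 = 424.1 kips.
Allowable strength R_n/Ω = 424.1 / 2 = 212 kips.

212 kips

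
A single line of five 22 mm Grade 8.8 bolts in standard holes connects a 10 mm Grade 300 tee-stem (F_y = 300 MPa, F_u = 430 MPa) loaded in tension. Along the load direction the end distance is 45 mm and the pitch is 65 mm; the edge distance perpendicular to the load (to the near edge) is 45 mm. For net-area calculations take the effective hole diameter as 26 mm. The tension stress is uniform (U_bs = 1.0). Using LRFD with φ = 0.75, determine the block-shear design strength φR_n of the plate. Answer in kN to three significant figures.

Shear plane L_v = 45 + 4·65 = 305 mm; A_gv = 305 × 10 = 3050 mm².
A_nv = (305 − 4.5·26) × 10 = 1880 mm².
A_nt = (45 − 0.5·26) × 10 = 320 mm².
0.6 F_u A_nv = 485 kN; 0.6 F_y A_gv = 549 kN → shear rupture governs the shear term.
R_n = 485 + 1.0 × 430 × 320 / 1000 = 622.6 kN.
Design strength φR_n = 0.75 × 622.6 = 467 kN.

467 kN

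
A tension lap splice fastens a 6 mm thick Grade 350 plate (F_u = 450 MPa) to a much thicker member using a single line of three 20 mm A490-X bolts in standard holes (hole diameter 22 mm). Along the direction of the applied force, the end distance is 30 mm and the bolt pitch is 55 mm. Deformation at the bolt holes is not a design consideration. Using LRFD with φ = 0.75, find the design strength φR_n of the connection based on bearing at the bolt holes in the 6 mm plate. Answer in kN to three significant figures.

258 kN

Per bolt r_n = 1.5 l_c t F_u ≤ 3.0 d t F_u; upper limit = 3.0 × 20 × 6 × 450 / 1000 = 162 kN.
Edge bolt: l_c = 30 − 22/2 = 19 mm → 1.5 × 19 × 6 × 450 / 1000 = 76.95 → r_n = 76.95 kN.
Interior bolts: l_c = 55 − 22 = 33 mm → 1.5 × 33 × 6 × 450 / 1000 = 133.7 → r_n = 133.7 kN.
R_n = 1 × 76.95 + 2 × 133.7 = 344.2 kN.
Design strength φR_n = 0.75 × 344.2 = 258 kN.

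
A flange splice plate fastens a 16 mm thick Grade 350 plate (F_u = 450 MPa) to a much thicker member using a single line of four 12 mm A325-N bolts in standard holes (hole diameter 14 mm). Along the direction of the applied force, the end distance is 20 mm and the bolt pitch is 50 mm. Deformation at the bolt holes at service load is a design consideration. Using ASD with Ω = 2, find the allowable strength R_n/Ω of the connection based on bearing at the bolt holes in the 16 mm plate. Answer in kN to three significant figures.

367 kN

Per bolt r_n = 1.2 l_c t F_u ≤ 2.4 d t F_u; upper limit = 2.4 × 12 × 16 × 450 / 1000 = 207.4 kN.
Edge bolt: l_c = 20 − 14/2 = 13 mm → 1.2 × 13 × 16 × 450 / 1000 = 112.3 → r_n = 112.3 kN.
Interior bolts: l_c = 50 − 14 = 36 mm → 1.2 × 36 × 16 × 450 / 1000 = 311 → r_n = 207.4 kN.
R_n = 1 × 112.3 + 3 × 207.4 = 734.4 kN.
Allowable strength R_n/Ω = 734.4 / 2 = 367 kN.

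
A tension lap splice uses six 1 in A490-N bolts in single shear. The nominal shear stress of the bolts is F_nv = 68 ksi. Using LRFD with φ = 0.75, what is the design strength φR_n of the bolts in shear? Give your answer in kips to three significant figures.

240 kips

A_b = π × 1² / 4 = 0.7854 in².
R_n = F_nv · A_b · n · n_s = 68 × 0.7854 × 6 × 1 = 320.4 kips.
Design strength φR_n = 0.75 × 320.4 = 240 kips.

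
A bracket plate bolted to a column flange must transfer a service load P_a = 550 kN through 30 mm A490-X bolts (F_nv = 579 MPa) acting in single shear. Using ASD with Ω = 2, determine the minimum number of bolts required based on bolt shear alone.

A_b = π·30²/4 = 706.9 mm².
Per-bolt allowable strength R_n/Ω = 579 × 706.9 × 1 / 1000 / 2 = 204.6 kN.
n ≥ 550 / 204.6 = 2.688 → use 3 bolts.

3 bolts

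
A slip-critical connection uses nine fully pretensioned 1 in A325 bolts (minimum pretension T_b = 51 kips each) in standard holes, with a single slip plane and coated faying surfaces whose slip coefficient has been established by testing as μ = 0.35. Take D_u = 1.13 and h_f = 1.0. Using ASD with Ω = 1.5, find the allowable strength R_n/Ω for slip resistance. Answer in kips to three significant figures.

R_n = μ · D_u · h_f · T_b · n_s · n_b = 0.35 × 1.13 × 1.0 × 51 × 1 × 9 = 181.5 kips.
Allowable strength R_n/Ω = 181.5 / 1.5 = 121 kips.

121 kips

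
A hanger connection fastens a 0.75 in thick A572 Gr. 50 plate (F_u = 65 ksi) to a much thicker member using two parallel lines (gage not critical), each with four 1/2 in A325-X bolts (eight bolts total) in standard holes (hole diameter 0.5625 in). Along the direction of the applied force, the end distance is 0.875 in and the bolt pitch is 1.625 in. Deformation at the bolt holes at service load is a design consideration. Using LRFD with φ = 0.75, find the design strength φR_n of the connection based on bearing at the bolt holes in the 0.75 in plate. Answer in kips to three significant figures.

Per bolt r_n = 1.2 l_c t F_u ≤ 2.4 d t F_u; upper limit = 2.4 × 0.5 × 0.75 × 65 = 58.5 kips.
Edge bolt: l_c = 0.875 − 0.5625/2 = 0.5938 in → 1.2 × 0.5938 × 0.75 × 65 = 34.73 → r_n = 34.73 kips.
Interior bolts: l_c = 1.625 − 0.5625 = 1.062 in → 1.2 × 1.062 × 0.75 × 65 = 62.16 → r_n = 58.5 kips.
R_n = 2 × 34.73 + 6 × 58.5 = 420.5 kips.
Design strength φR_n = 0.75 × 420.5 = 315 kips.

315 kips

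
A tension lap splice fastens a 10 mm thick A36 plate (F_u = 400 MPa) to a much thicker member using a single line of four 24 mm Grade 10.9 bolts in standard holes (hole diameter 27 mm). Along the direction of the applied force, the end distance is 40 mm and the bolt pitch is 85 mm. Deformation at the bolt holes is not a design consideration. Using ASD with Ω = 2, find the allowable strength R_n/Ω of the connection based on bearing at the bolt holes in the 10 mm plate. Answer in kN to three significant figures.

512 kN

Per bolt r_n = 1.5 l_c t F_u ≤ 3.0 d t F_u; upper limit = 3.0 × 24 × 10 × 400 / 1000 = 288 kN.
Edge bolt: l_c = 40 − 27/2 = 26.5 mm → 1.5 × 26.5 × 10 × 400 / 1000 = 159 → r_n = 159 kN.
Interior bolts: l_c = 85 − 27 = 58 mm → 1.5 × 58 × 10 × 400 / 1000 = 348 → r_n = 288 kN.
R_n = 1 × 159 + 3 × 288 = 1023 kN.
Allowable strength R_n/Ω = 1023 / 2 = 512 kN.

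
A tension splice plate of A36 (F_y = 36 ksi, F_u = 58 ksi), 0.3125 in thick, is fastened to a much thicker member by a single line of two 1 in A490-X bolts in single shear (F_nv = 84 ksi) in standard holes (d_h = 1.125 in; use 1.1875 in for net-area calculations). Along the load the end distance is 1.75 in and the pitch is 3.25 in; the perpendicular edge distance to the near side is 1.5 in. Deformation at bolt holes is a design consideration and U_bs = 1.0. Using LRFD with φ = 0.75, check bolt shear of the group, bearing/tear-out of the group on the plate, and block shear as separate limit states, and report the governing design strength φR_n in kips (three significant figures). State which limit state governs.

37.6 kips (block shear governs)

Bolt shear: A_b = π·1²/4 = 0.7854 in²; R_n = 84 × 0.7854 × 2 × 1 = 131.9 kips → 0.75 × 131.9 = 99 kips.
Bearing: edge l_c = 1.188, r_n = 25.83 kips; interior l_c = 2.125, r_n = 43.5 kips; R_n = 25.83 + 1·43.5 = 69.33 kips → 52 kips.
Block shear: A_gv = 1.562, A_nv = 1.006, A_nt = 0.2832 in²; R_n = min(0.6F_uA_nv, 0.6F_yA_gv) + U_bs·F_u·A_nt = 50.18 kips → 37.6 kips.
Block shear governs: 37.6 kips.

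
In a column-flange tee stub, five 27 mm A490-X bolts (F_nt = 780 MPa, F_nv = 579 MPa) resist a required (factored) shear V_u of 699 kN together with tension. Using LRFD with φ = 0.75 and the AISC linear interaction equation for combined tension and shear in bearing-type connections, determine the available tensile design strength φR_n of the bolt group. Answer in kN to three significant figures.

1240 kN

A_b = π·27²/4 = 572.6 mm²; f_rv = 699 × 1000 / (5 × 572.6) = 244.2 MPa.
F'_nt = 1.3 F_nt − (F_nt / φF_nv) f_rv = 1.3·780 − (780/(0.75·579))·244.2 = 575.4 MPa, capped at F_nt → F'_nt = 575.4 MPa.
R_n = F'_nt · A_b · n = 575.4 × 572.6 × 5 / 1000 = 1647 kN.
Design strength φR_n = 0.75 × 1647 = 1240 kN.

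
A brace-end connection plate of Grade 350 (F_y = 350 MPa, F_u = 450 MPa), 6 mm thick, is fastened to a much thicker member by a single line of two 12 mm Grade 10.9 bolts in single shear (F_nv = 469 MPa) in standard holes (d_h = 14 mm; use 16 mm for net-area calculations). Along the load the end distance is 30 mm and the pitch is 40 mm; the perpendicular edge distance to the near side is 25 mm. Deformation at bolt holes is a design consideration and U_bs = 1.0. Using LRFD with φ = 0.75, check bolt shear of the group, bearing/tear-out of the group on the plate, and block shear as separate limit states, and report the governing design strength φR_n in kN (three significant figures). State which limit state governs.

79.6 kN (bolt shear governs)

Bolt shear: A_b = π·12²/4 = 113.1 mm²; R_n = 469 × 113.1 × 2 × 1 / 1000 = 106.1 kN → 0.75 × 106.1 = 79.6 kN.
Bearing: edge l_c = 23, r_n = 74.52 kN; interior l_c = 26, r_n = 77.76 kN; R_n = 74.52 + 1·77.76 = 152.3 kN → 114 kN.
Block shear: A_gv = 420, A_nv = 276, A_nt = 102 mm²; R_n = min(0.6F_uA_nv, 0.6F_yA_gv) + U_bs·F_u·A_nt = 120.4 kN → 90.3 kN.
Bolt shear governs: 79.6 kN.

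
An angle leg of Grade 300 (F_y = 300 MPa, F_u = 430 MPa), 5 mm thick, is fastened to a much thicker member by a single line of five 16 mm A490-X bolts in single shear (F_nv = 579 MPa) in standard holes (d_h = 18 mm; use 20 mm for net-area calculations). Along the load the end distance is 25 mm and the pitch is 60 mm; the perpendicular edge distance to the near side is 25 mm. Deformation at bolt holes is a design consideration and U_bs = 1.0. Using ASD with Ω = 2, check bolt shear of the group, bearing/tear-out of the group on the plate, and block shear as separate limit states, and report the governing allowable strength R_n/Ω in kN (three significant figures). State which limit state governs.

129 kN (block shear governs)

Bolt shear: A_b = π·16²/4 = 201.1 mm²; R_n = 579 × 201.1 × 5 × 1 / 1000 = 582.1 kN → 582.1 / 2 = 291 kN.
Bearing: edge l_c = 16, r_n = 41.28 kN; interior l_c = 42, r_n = 82.56 kN; R_n = 41.28 + 4·82.56 = 371.5 kN → 186 kN.
Block shear: A_gv = 1325, A_nv = 875, A_nt = 75 mm²; R_n = min(0.6F_uA_nv, 0.6F_yA_gv) + U_bs·F_u·A_nt = 258 kN → 129 kN.
Block shear governs: 129 kN.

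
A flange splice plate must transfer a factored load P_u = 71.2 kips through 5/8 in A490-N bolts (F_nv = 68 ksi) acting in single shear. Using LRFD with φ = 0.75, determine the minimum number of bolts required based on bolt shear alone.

5 bolts

A_b = π·0.625²/4 = 0.3068 in².
Per-bolt design strength φR_n = 0.75 × 68 × 0.3068 × 1 = 15.65 kips.
n ≥ 71.2 / 15.65 = 4.551 → use 5 bolts.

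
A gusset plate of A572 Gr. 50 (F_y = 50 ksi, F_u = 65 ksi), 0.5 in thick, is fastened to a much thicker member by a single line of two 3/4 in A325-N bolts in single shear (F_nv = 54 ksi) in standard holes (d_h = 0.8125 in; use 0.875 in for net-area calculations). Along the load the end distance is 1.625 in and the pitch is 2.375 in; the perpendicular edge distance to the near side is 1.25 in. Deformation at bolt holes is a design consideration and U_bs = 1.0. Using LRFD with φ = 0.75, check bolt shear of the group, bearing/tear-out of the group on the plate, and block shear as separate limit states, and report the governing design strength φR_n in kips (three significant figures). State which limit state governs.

Bolt shear: A_b = π·0.75²/4 = 0.4418 in²; R_n = 54 × 0.4418 × 2 × 1 = 47.71 kips → 0.75 × 47.71 = 35.8 kips.
Bearing: edge l_c = 1.219, r_n = 47.53 kips; interior l_c = 1.562, r_n = 58.5 kips; R_n = 47.53 + 1·58.5 = 106 kips → 79.5 kips.
Block shear: A_gv = 2, A_nv = 1.344, A_nt = 0.4062 in²; R_n = min(0.6F_uA_nv, 0.6F_yA_gv) + U_bs·F_u·A_nt = 78.81 kips → 59.1 kips.
Bolt shear governs: 35.8 kips.

35.8 kips (bolt shear governs)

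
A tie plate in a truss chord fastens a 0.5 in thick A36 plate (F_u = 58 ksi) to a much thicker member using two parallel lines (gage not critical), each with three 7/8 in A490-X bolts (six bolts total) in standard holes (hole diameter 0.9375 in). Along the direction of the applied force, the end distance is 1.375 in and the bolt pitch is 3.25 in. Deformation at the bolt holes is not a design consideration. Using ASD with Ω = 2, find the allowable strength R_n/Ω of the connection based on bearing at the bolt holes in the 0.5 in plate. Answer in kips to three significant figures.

192 kips

Per bolt r_n = 1.5 l_c t F_u ≤ 3.0 d t F_u; upper limit = 3.0 × 0.875 × 0.5 × 58 = 76.12 kips.
Edge bolt: l_c = 1.375 − 0.9375/2 = 0.9062 in → 1.5 × 0.9062 × 0.5 × 58 = 39.42 → r_n = 39.42 kips.
Interior bolts: l_c = 3.25 − 0.9375 = 2.312 in → 1.5 × 2.312 × 0.5 × 58 = 100.6 → r_n = 76.12 kips.
R_n = 2 × 39.42 + 4 × 76.12 = 383.3 kips.
Allowable strength R_n/Ω = 383.3 / 2 = 192 kips.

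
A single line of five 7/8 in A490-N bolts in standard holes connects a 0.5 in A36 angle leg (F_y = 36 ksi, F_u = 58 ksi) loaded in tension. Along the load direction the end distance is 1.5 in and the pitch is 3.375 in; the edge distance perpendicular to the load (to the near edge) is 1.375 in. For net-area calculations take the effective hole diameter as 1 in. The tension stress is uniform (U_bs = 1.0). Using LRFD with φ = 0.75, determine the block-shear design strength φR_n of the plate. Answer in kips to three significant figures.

141 kips

Shear plane L_v = 1.5 + 4·3.375 = 15 in; A_gv = 15 × 0.5 = 7.5 in².
A_nv = (15 − 4.5·1) × 0.5 = 5.25 in².
A_nt = (1.375 − 0.5·1) × 0.5 = 0.4375 in².
0.6 F_u A_nv = 182.7 kips; 0.6 F_y A_gv = 162 kips → shear yielding governs the shear term.
R_n = 162 + 1.0 × 58 × 0.4375 = 187.4 kips.
Design strength φR_n = 0.75 × 187.4 = 141 kips.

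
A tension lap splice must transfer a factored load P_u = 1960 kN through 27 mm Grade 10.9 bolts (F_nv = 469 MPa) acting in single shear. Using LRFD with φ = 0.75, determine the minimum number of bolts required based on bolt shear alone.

10 bolts

A_b = π·27²/4 = 572.6 mm².
Per-bolt design strength φR_n = 0.75 × 469 × 572.6 × 1 / 1000 = 201.4 kN.
n ≥ 1960 / 201.4 = 9.732 → use 10 bolts.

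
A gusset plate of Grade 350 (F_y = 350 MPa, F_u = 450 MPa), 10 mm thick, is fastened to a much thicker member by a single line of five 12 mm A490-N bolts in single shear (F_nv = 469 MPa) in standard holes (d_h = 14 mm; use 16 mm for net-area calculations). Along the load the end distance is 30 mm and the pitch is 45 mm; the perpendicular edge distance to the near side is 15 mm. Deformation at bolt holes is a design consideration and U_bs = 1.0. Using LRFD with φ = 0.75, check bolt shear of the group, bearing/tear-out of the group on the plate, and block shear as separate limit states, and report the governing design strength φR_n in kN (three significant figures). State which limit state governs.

199 kN (bolt shear governs)

Bolt shear: A_b = π·12²/4 = 113.1 mm²; R_n = 469 × 113.1 × 5 × 1 / 1000 = 265.2 kN → 0.75 × 265.2 = 199 kN.
Bearing: edge l_c = 23, r_n = 124.2 kN; interior l_c = 31, r_n = 129.6 kN; R_n = 124.2 + 4·129.6 = 642.6 kN → 482 kN.
Block shear: A_gv = 2100, A_nv = 1380, A_nt = 70 mm²; R_n = min(0.6F_uA_nv, 0.6F_yA_gv) + U_bs·F_u·A_nt = 404.1 kN → 303 kN.
Bolt shear governs: 199 kN.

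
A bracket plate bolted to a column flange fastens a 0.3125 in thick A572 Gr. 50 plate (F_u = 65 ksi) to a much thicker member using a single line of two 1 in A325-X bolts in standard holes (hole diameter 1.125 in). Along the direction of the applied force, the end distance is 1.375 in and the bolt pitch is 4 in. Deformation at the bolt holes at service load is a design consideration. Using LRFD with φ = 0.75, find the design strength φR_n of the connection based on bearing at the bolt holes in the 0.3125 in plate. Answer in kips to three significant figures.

51.4 kips

Per bolt r_n = 1.2 l_c t F_u ≤ 2.4 d t F_u; upper limit = 2.4 × 1 × 0.3125 × 65 = 48.75 kips.
Edge bolt: l_c = 1.375 − 1.125/2 = 0.8125 in → 1.2 × 0.8125 × 0.3125 × 65 = 19.8 → r_n = 19.8 kips.
Interior bolts: l_c = 4 − 1.125 = 2.875 in → 1.2 × 2.875 × 0.3125 × 65 = 70.08 → r_n = 48.75 kips.
R_n = 1 × 19.8 + 1 × 48.75 = 68.55 kips.
Design strength φR_n = 0.75 × 68.55 = 51.4 kips.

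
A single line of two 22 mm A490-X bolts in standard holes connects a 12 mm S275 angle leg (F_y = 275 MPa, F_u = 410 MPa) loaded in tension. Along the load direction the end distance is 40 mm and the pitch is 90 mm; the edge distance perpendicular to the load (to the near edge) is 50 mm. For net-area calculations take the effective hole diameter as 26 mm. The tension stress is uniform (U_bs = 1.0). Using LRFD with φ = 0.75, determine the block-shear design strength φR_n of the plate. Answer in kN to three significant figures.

330 kN

Shear plane L_v = 40 + 1·90 = 130 mm; A_gv = 130 × 12 = 1560 mm².
A_nv = (130 − 1.5·26) × 12 = 1092 mm².
A_nt = (50 − 0.5·26) × 12 = 444 mm².
0.6 F_u A_nv = 268.6 kN; 0.6 F_y A_gv = 257.4 kN → shear yielding governs the shear term.
R_n = 257.4 + 1.0 × 410 × 444 / 1000 = 439.4 kN.
Design strength φR_n = 0.75 × 439.4 = 330 kN.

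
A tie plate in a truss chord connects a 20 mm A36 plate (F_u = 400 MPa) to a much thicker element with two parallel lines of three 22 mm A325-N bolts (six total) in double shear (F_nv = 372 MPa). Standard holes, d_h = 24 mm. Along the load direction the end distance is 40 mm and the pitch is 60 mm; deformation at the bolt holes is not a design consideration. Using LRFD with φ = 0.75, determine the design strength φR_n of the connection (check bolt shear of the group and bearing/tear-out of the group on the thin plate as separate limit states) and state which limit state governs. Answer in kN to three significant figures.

Bolt shear: A_b = π·22²/4 = 380.1 mm²; R_n = 372 × 380.1 × 6 × 2 / 1000 = 1697 kN → 0.75 × 1697 = 1270 kN.
Bearing (1.5 l_c t F_u ≤ 3.0 d t F_u): upper limit = 3.0·22·20·400 / 1000 = 528 kN.
  Edge l_c = 40 − 24/2 = 28 → r_n = 336 kN; interior l_c = 60 − 24 = 36 → r_n = 432 kN.
  R_n,bearing = 2·336 + 4·432 = 2400 kN → 0.75 × 2400 = 1800 kN.
Bolt shear governs: 1270 kN.

1270 kN (bolt shear governs)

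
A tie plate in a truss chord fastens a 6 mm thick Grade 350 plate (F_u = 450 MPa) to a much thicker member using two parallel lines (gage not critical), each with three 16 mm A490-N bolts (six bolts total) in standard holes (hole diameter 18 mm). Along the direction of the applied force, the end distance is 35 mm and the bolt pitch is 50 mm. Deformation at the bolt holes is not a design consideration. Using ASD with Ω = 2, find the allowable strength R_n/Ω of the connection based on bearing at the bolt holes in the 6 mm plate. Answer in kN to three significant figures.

Per bolt r_n = 1.5 l_c t F_u ≤ 3.0 d t F_u; upper limit = 3.0 × 16 × 6 × 450 / 1000 = 129.6 kN.
Edge bolt: l_c = 35 − 18/2 = 26 mm → 1.5 × 26 × 6 × 450 / 1000 = 105.3 → r_n = 105.3 kN.
Interior bolts: l_c = 50 − 18 = 32 mm → 1.5 × 32 × 6 × 450 / 1000 = 129.6 → r_n = 129.6 kN.
R_n = 2 × 105.3 + 4 × 129.6 = 729 kN.
Allowable strength R_n/Ω = 729 / 2 = 364 kN.

364 kN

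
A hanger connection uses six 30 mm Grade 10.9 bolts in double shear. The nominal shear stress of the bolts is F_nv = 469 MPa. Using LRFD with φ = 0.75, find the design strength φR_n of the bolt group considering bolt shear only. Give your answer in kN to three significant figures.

2980 kN

A_b = π × 30² / 4 = 706.9 mm².
R_n = F_nv · A_b · n · n_s = 469 × 706.9 × 6 × 2 / 1000 = 3978 kN.
Design strength φR_n = 0.75 × 3978 = 2980 kN.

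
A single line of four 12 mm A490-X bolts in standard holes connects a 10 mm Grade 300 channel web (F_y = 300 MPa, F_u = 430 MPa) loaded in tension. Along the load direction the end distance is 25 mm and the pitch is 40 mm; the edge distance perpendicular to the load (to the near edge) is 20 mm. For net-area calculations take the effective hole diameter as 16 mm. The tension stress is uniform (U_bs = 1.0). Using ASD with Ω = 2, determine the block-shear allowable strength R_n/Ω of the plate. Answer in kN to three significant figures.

141 kN

Shear plane L_v = 25 + 3·40 = 145 mm; A_gv = 145 × 10 = 1450 mm².
A_nv = (145 − 3.5·16) × 10 = 890 mm².
A_nt = (20 − 0.5·16) × 10 = 120 mm².
0.6 F_u A_nv = 229.6 kN; 0.6 F_y A_gv = 261 kN → shear rupture governs the shear term.
R_n = 229.6 + 1.0 × 430 × 120 / 1000 = 281.2 kN.
Allowable strength R_n/Ω = 281.2 / 2 = 141 kN.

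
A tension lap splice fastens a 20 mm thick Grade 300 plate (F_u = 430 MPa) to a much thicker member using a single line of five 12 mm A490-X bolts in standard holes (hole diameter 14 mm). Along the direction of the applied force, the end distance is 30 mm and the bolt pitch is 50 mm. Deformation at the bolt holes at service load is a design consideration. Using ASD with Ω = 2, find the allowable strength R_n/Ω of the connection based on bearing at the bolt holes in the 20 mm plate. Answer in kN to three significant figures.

614 kN

Per bolt r_n = 1.2 l_c t F_u ≤ 2.4 d t F_u; upper limit = 2.4 × 12 × 20 × 430 / 1000 = 247.7 kN.
Edge bolt: l_c = 30 − 14/2 = 23 mm → 1.2 × 23 × 20 × 430 / 1000 = 237.4 → r_n = 237.4 kN.
Interior bolts: l_c = 50 − 14 = 36 mm → 1.2 × 36 × 20 × 430 / 1000 = 371.5 → r_n = 247.7 kN.
R_n = 1 × 237.4 + 4 × 247.7 = 1228 kN.
Allowable strength R_n/Ω = 1228 / 2 = 614 kN.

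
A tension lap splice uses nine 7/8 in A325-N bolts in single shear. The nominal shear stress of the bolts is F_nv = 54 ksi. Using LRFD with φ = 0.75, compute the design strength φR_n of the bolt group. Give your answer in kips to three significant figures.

219 kips

A_b = π × 0.875² / 4 = 0.6013 in².
R_n = F_nv · A_b · n · n_s = 54 × 0.6013 × 9 × 1 = 292.2 kips.
Design strength φR_n = 0.75 × 292.2 = 219 kips.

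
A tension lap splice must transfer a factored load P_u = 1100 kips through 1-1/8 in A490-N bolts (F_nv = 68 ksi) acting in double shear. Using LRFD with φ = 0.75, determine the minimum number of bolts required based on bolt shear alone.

11 bolts

A_b = π·1.125²/4 = 0.994 in².
Per-bolt design strength φR_n = 0.75 × 68 × 0.994 × 2 = 101.4 kips.
n ≥ 1100 / 101.4 = 10.85 → use 11 bolts.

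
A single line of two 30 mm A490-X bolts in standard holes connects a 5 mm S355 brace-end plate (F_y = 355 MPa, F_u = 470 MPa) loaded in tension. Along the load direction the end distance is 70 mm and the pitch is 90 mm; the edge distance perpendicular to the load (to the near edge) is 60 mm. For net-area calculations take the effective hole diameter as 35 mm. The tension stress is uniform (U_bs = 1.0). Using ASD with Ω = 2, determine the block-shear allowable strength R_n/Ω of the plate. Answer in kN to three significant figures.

126 kN

Shear plane L_v = 70 + 1·90 = 160 mm; A_gv = 160 × 5 = 800 mm².
A_nv = (160 − 1.5·35) × 5 = 537.5 mm².
A_nt = (60 − 0.5·35) × 5 = 212.5 mm².
0.6 F_u A_nv = 151.6 kN; 0.6 F_y A_gv = 170.4 kN → shear rupture governs the shear term.
R_n = 151.6 + 1.0 × 470 × 212.5 / 1000 = 251.5 kN.
Allowable strength R_n/Ω = 251.5 / 2 = 126 kN.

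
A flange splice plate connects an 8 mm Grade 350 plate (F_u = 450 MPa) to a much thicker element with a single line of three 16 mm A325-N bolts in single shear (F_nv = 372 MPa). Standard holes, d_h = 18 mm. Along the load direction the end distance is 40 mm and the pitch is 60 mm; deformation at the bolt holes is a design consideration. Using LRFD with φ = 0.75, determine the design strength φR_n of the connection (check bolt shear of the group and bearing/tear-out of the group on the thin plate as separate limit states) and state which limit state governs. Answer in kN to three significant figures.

Bolt shear: A_b = π·16²/4 = 201.1 mm²; R_n = 372 × 201.1 × 3 × 1 / 1000 = 224.4 kN → 0.75 × 224.4 = 168 kN.
Bearing (1.2 l_c t F_u ≤ 2.4 d t F_u): upper limit = 2.4·16·8·450 / 1000 = 138.2 kN.
  Edge l_c = 40 − 18/2 = 31 → r_n = 133.9 kN; interior l_c = 60 − 18 = 42 → r_n = 138.2 kN.
  R_n,bearing = 1·133.9 + 2·138.2 = 410.4 kN → 0.75 × 410.4 = 308 kN.
Bolt shear governs: 168 kN.

168 kN (bolt shear governs)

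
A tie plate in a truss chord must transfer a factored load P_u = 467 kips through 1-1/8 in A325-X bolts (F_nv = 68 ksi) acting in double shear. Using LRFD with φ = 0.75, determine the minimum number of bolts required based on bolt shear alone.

A_b = π·1.125²/4 = 0.994 in².
Per-bolt design strength φR_n = 0.75 × 68 × 0.994 × 2 = 101.4 kips.
n ≥ 467 / 101.4 = 4.606 → use 5 bolts.

5 bolts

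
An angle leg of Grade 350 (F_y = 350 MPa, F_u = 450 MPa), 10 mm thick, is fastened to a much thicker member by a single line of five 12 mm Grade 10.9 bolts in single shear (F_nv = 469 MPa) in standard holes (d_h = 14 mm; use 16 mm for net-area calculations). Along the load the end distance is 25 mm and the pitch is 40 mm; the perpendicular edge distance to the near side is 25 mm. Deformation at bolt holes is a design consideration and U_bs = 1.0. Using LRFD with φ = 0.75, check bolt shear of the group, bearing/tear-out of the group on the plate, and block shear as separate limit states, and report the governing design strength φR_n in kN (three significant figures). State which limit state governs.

Bolt shear: A_b = π·12²/4 = 113.1 mm²; R_n = 469 × 113.1 × 5 × 1 / 1000 = 265.2 kN → 0.75 × 265.2 = 199 kN.
Bearing: edge l_c = 18, r_n = 97.2 kN; interior l_c = 26, r_n = 129.6 kN; R_n = 97.2 + 4·129.6 = 615.6 kN → 462 kN.
Block shear: A_gv = 1850, A_nv = 1130, A_nt = 170 mm²; R_n = min(0.6F_uA_nv, 0.6F_yA_gv) + U_bs·F_u·A_nt = 381.6 kN → 286 kN.
Bolt shear governs: 199 kN.

199 kN (bolt shear governs)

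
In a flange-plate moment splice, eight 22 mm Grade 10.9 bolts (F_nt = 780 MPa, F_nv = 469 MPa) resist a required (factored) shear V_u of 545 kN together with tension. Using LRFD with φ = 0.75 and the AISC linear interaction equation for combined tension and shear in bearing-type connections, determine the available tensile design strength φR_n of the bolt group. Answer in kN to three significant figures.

A_b = π·22²/4 = 380.1 mm²; f_rv = 545 × 1000 / (8 × 380.1) = 179.2 MPa.
F'_nt = 1.3 F_nt − (F_nt / φF_nv) f_rv = 1.3·780 − (780/(0.75·469))·179.2 = 616.6 MPa, capped at F_nt → F'_nt = 616.6 MPa.
R_n = F'_nt · A_b · n = 616.6 × 380.1 × 8 / 1000 = 1875 kN.
Design strength φR_n = 0.75 × 1875 = 1410 kN.

1410 kN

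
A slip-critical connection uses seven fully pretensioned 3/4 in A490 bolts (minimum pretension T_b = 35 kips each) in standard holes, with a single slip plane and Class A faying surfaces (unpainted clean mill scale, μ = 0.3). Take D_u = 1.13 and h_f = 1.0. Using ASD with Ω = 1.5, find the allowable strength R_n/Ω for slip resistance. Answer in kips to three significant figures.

55.4 kips

R_n = μ · D_u · h_f · T_b · n_s · n_b = 0.3 × 1.13 × 1.0 × 35 × 1 × 7 = 83.05 kips.
Allowable strength R_n/Ω = 83.05 / 1.5 = 55.4 kips.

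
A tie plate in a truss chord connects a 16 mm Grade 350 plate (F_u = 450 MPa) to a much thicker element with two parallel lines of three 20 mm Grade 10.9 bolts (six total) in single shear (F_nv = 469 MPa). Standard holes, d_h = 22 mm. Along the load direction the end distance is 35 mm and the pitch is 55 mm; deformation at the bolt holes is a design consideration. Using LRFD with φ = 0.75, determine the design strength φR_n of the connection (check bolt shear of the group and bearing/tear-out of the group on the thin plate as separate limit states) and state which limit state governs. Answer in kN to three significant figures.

663 kN (bolt shear governs)

Bolt shear: A_b = π·20²/4 = 314.2 mm²; R_n = 469 × 314.2 × 6 × 1 / 1000 = 884 kN → 0.75 × 884 = 663 kN.
Bearing (1.2 l_c t F_u ≤ 2.4 d t F_u): upper limit = 2.4·20·16·450 / 1000 = 345.6 kN.
  Edge l_c = 35 − 22/2 = 24 → r_n = 207.4 kN; interior l_c = 55 − 22 = 33 → r_n = 285.1 kN.
  R_n,bearing = 2·207.4 + 4·285.1 = 1555 kN → 0.75 × 1555 = 1170 kN.
Bolt shear governs: 663 kN.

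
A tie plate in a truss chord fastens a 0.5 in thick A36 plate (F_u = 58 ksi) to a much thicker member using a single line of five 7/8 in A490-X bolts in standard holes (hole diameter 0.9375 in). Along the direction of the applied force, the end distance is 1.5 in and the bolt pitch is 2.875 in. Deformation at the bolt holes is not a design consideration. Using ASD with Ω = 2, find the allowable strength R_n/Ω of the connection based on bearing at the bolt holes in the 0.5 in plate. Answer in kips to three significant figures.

175 kips

Per bolt r_n = 1.5 l_c t F_u ≤ 3.0 d t F_u; upper limit = 3.0 × 0.875 × 0.5 × 58 = 76.12 kips.
Edge bolt: l_c = 1.5 − 0.9375/2 = 1.031 in → 1.5 × 1.031 × 0.5 × 58 = 44.86 → r_n = 44.86 kips.
Interior bolts: l_c = 2.875 − 0.9375 = 1.938 in → 1.5 × 1.938 × 0.5 × 58 = 84.28 → r_n = 76.12 kips.
R_n = 1 × 44.86 + 4 × 76.12 = 349.4 kips.
Allowable strength R_n/Ω = 349.4 / 2 = 175 kips.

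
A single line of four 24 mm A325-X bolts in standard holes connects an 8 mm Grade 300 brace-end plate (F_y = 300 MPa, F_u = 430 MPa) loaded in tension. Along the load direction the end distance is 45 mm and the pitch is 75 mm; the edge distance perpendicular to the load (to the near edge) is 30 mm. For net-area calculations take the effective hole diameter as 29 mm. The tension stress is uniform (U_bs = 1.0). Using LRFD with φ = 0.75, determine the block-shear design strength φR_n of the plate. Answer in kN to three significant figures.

Shear plane L_v = 45 + 3·75 = 270 mm; A_gv = 270 × 8 = 2160 mm².
A_nv = (270 − 3.5·29) × 8 = 1348 mm².
A_nt = (30 − 0.5·29) × 8 = 124 mm².
0.6 F_u A_nv = 347.8 kN; 0.6 F_y A_gv = 388.8 kN → shear rupture governs the shear term.
R_n = 347.8 + 1.0 × 430 × 124 / 1000 = 401.1 kN.
Design strength φR_n = 0.75 × 401.1 = 301 kN.

301 kN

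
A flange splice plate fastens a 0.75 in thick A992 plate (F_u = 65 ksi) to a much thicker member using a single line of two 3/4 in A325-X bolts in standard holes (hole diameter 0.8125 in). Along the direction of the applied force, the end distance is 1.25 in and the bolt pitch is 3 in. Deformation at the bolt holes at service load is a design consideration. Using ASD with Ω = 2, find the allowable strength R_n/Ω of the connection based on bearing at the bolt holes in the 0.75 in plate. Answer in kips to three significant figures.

Per bolt r_n = 1.2 l_c t F_u ≤ 2.4 d t F_u; upper limit = 2.4 × 0.75 × 0.75 × 65 = 87.75 kips.
Edge bolt: l_c = 1.25 − 0.8125/2 = 0.8438 in → 1.2 × 0.8438 × 0.75 × 65 = 49.36 → r_n = 49.36 kips.
Interior bolts: l_c = 3 − 0.8125 = 2.188 in → 1.2 × 2.188 × 0.75 × 65 = 128 → r_n = 87.75 kips.
R_n = 1 × 49.36 + 1 × 87.75 = 137.1 kips.
Allowable strength R_n/Ω = 137.1 / 2 = 68.6 kips.

68.6 kips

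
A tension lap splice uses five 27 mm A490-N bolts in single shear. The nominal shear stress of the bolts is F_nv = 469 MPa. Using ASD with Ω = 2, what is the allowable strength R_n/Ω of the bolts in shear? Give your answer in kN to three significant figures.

A_b = π × 27² / 4 = 572.6 mm².
R_n = F_nv · A_b · n · n_s = 469 × 572.6 × 5 × 1 / 1000 = 1343 kN.
Allowable strength R_n/Ω = 1343 / 2 = 671 kN.

671 kN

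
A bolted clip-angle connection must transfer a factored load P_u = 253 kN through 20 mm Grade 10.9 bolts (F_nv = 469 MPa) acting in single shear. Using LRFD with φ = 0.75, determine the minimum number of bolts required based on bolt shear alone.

3 bolts

A_b = π·20²/4 = 314.2 mm².
Per-bolt design strength φR_n = 0.75 × 469 × 314.2 × 1 / 1000 = 110.5 kN.
n ≥ 253 / 110.5 = 2.289 → use 3 bolts.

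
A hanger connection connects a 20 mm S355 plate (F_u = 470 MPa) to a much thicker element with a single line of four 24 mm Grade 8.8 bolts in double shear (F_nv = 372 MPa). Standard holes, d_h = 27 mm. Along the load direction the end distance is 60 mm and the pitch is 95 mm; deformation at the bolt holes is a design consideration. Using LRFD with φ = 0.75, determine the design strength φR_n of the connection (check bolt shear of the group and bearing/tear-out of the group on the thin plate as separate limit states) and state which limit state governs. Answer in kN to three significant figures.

1010 kN (bolt shear governs)

Bolt shear: A_b = π·24²/4 = 452.4 mm²; R_n = 372 × 452.4 × 4 × 2 / 1000 = 1346 kN → 0.75 × 1346 = 1010 kN.
Bearing (1.2 l_c t F_u ≤ 2.4 d t F_u): upper limit = 2.4·24·20·470 / 1000 = 541.4 kN.
  Edge l_c = 60 − 27/2 = 46.5 → r_n = 524.5 kN; interior l_c = 95 − 27 = 68 → r_n = 541.4 kN.
  R_n,bearing = 1·524.5 + 3·541.4 = 2149 kN → 0.75 × 2149 = 1610 kN.
Bolt shear governs: 1010 kN.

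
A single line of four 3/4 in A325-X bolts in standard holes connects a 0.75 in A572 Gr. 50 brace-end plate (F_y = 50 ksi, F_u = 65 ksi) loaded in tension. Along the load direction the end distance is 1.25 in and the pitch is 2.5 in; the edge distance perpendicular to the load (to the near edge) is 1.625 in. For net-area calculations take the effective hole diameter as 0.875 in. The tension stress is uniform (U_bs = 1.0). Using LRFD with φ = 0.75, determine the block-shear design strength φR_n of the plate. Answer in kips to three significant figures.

168 kips

Shear plane L_v = 1.25 + 3·2.5 = 8.75 in; A_gv = 8.75 × 0.75 = 6.562 in².
A_nv = (8.75 − 3.5·0.875) × 0.75 = 4.266 in².
A_nt = (1.625 − 0.5·0.875) × 0.75 = 0.8906 in².
0.6 F_u A_nv = 166.4 kips; 0.6 F_y A_gv = 196.9 kips → shear rupture governs the shear term.
R_n = 166.4 + 1.0 × 65 × 0.8906 = 224.2 kips.
Design strength φR_n = 0.75 × 224.2 = 168 kips.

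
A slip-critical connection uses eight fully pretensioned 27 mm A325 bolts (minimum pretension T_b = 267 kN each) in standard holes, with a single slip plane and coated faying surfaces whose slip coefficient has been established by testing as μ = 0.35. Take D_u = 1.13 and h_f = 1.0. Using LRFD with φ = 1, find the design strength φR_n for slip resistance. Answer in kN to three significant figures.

R_n = μ · D_u · h_f · T_b · n_s · n_b = 0.35 × 1.13 × 1.0 × 267 × 1 × 8 = 844.8 kN.
Design strength φR_n = 1 × 844.8 = 845 kN.

845 kN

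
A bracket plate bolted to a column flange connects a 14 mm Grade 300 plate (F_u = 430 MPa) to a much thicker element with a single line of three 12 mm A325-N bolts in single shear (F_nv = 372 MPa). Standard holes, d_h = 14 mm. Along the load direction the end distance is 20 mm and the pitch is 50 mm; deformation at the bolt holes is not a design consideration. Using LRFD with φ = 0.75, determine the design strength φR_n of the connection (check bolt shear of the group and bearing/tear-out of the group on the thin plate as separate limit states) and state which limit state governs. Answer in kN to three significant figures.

94.7 kN (bolt shear governs)

Bolt shear: A_b = π·12²/4 = 113.1 mm²; R_n = 372 × 113.1 × 3 × 1 / 1000 = 126.2 kN → 0.75 × 126.2 = 94.7 kN.
Bearing (1.5 l_c t F_u ≤ 3.0 d t F_u): upper limit = 3.0·12·14·430 / 1000 = 216.7 kN.
  Edge l_c = 20 − 14/2 = 13 → r_n = 117.4 kN; interior l_c = 50 − 14 = 36 → r_n = 216.7 kN.
  R_n,bearing = 1·117.4 + 2·216.7 = 550.8 kN → 0.75 × 550.8 = 413 kN.
Bolt shear governs: 94.7 kN.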